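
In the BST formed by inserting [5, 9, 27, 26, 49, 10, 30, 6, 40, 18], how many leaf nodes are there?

Tree built from: [5, 9, 27, 26, 49, 10, 30, 6, 40, 18]
Tree (level-order array): [5, None, 9, 6, 27, None, None, 26, 49, 10, None, 30, None, None, 18, None, 40]
Rule: A leaf has 0 children.
Per-node child counts:
  node 5: 1 child(ren)
  node 9: 2 child(ren)
  node 6: 0 child(ren)
  node 27: 2 child(ren)
  node 26: 1 child(ren)
  node 10: 1 child(ren)
  node 18: 0 child(ren)
  node 49: 1 child(ren)
  node 30: 1 child(ren)
  node 40: 0 child(ren)
Matching nodes: [6, 18, 40]
Count of leaf nodes: 3


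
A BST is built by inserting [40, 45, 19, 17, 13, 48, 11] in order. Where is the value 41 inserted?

Starting tree (level order): [40, 19, 45, 17, None, None, 48, 13, None, None, None, 11]
Insertion path: 40 -> 45
Result: insert 41 as left child of 45
Final tree (level order): [40, 19, 45, 17, None, 41, 48, 13, None, None, None, None, None, 11]


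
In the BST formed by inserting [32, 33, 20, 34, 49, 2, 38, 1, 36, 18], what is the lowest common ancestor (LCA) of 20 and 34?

Tree insertion order: [32, 33, 20, 34, 49, 2, 38, 1, 36, 18]
Tree (level-order array): [32, 20, 33, 2, None, None, 34, 1, 18, None, 49, None, None, None, None, 38, None, 36]
In a BST, the LCA of p=20, q=34 is the first node v on the
root-to-leaf path with p <= v <= q (go left if both < v, right if both > v).
Walk from root:
  at 32: 20 <= 32 <= 34, this is the LCA
LCA = 32


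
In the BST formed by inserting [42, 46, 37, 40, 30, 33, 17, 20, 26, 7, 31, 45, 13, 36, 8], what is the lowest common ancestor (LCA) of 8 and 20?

Tree insertion order: [42, 46, 37, 40, 30, 33, 17, 20, 26, 7, 31, 45, 13, 36, 8]
Tree (level-order array): [42, 37, 46, 30, 40, 45, None, 17, 33, None, None, None, None, 7, 20, 31, 36, None, 13, None, 26, None, None, None, None, 8]
In a BST, the LCA of p=8, q=20 is the first node v on the
root-to-leaf path with p <= v <= q (go left if both < v, right if both > v).
Walk from root:
  at 42: both 8 and 20 < 42, go left
  at 37: both 8 and 20 < 37, go left
  at 30: both 8 and 20 < 30, go left
  at 17: 8 <= 17 <= 20, this is the LCA
LCA = 17


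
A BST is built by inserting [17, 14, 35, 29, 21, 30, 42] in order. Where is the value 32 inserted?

Starting tree (level order): [17, 14, 35, None, None, 29, 42, 21, 30]
Insertion path: 17 -> 35 -> 29 -> 30
Result: insert 32 as right child of 30
Final tree (level order): [17, 14, 35, None, None, 29, 42, 21, 30, None, None, None, None, None, 32]


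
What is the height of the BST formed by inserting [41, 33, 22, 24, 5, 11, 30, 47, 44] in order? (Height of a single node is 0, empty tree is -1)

Insertion order: [41, 33, 22, 24, 5, 11, 30, 47, 44]
Tree (level-order array): [41, 33, 47, 22, None, 44, None, 5, 24, None, None, None, 11, None, 30]
Compute height bottom-up (empty subtree = -1):
  height(11) = 1 + max(-1, -1) = 0
  height(5) = 1 + max(-1, 0) = 1
  height(30) = 1 + max(-1, -1) = 0
  height(24) = 1 + max(-1, 0) = 1
  height(22) = 1 + max(1, 1) = 2
  height(33) = 1 + max(2, -1) = 3
  height(44) = 1 + max(-1, -1) = 0
  height(47) = 1 + max(0, -1) = 1
  height(41) = 1 + max(3, 1) = 4
Height = 4


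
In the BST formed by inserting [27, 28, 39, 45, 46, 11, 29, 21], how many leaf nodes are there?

Tree built from: [27, 28, 39, 45, 46, 11, 29, 21]
Tree (level-order array): [27, 11, 28, None, 21, None, 39, None, None, 29, 45, None, None, None, 46]
Rule: A leaf has 0 children.
Per-node child counts:
  node 27: 2 child(ren)
  node 11: 1 child(ren)
  node 21: 0 child(ren)
  node 28: 1 child(ren)
  node 39: 2 child(ren)
  node 29: 0 child(ren)
  node 45: 1 child(ren)
  node 46: 0 child(ren)
Matching nodes: [21, 29, 46]
Count of leaf nodes: 3


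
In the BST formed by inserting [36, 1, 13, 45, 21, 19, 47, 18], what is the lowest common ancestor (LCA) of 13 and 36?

Tree insertion order: [36, 1, 13, 45, 21, 19, 47, 18]
Tree (level-order array): [36, 1, 45, None, 13, None, 47, None, 21, None, None, 19, None, 18]
In a BST, the LCA of p=13, q=36 is the first node v on the
root-to-leaf path with p <= v <= q (go left if both < v, right if both > v).
Walk from root:
  at 36: 13 <= 36 <= 36, this is the LCA
LCA = 36


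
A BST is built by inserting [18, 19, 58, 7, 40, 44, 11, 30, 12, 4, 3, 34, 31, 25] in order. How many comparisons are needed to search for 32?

Search path for 32: 18 -> 19 -> 58 -> 40 -> 30 -> 34 -> 31
Found: False
Comparisons: 7


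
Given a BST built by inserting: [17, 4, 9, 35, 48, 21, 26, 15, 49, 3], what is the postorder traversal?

Tree insertion order: [17, 4, 9, 35, 48, 21, 26, 15, 49, 3]
Tree (level-order array): [17, 4, 35, 3, 9, 21, 48, None, None, None, 15, None, 26, None, 49]
Postorder traversal: [3, 15, 9, 4, 26, 21, 49, 48, 35, 17]


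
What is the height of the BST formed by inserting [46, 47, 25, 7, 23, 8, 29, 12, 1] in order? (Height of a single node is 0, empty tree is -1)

Insertion order: [46, 47, 25, 7, 23, 8, 29, 12, 1]
Tree (level-order array): [46, 25, 47, 7, 29, None, None, 1, 23, None, None, None, None, 8, None, None, 12]
Compute height bottom-up (empty subtree = -1):
  height(1) = 1 + max(-1, -1) = 0
  height(12) = 1 + max(-1, -1) = 0
  height(8) = 1 + max(-1, 0) = 1
  height(23) = 1 + max(1, -1) = 2
  height(7) = 1 + max(0, 2) = 3
  height(29) = 1 + max(-1, -1) = 0
  height(25) = 1 + max(3, 0) = 4
  height(47) = 1 + max(-1, -1) = 0
  height(46) = 1 + max(4, 0) = 5
Height = 5


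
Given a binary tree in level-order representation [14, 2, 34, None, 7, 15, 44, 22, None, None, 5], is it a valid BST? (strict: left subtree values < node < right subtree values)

Level-order array: [14, 2, 34, None, 7, 15, 44, 22, None, None, 5]
Validate using subtree bounds (lo, hi): at each node, require lo < value < hi,
then recurse left with hi=value and right with lo=value.
Preorder trace (stopping at first violation):
  at node 14 with bounds (-inf, +inf): OK
  at node 2 with bounds (-inf, 14): OK
  at node 7 with bounds (2, 14): OK
  at node 22 with bounds (2, 7): VIOLATION
Node 22 violates its bound: not (2 < 22 < 7).
Result: Not a valid BST


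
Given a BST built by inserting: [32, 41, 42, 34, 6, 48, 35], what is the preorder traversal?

Tree insertion order: [32, 41, 42, 34, 6, 48, 35]
Tree (level-order array): [32, 6, 41, None, None, 34, 42, None, 35, None, 48]
Preorder traversal: [32, 6, 41, 34, 35, 42, 48]


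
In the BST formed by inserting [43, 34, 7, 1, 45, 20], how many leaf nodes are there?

Tree built from: [43, 34, 7, 1, 45, 20]
Tree (level-order array): [43, 34, 45, 7, None, None, None, 1, 20]
Rule: A leaf has 0 children.
Per-node child counts:
  node 43: 2 child(ren)
  node 34: 1 child(ren)
  node 7: 2 child(ren)
  node 1: 0 child(ren)
  node 20: 0 child(ren)
  node 45: 0 child(ren)
Matching nodes: [1, 20, 45]
Count of leaf nodes: 3


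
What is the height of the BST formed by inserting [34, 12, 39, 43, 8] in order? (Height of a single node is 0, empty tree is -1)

Insertion order: [34, 12, 39, 43, 8]
Tree (level-order array): [34, 12, 39, 8, None, None, 43]
Compute height bottom-up (empty subtree = -1):
  height(8) = 1 + max(-1, -1) = 0
  height(12) = 1 + max(0, -1) = 1
  height(43) = 1 + max(-1, -1) = 0
  height(39) = 1 + max(-1, 0) = 1
  height(34) = 1 + max(1, 1) = 2
Height = 2


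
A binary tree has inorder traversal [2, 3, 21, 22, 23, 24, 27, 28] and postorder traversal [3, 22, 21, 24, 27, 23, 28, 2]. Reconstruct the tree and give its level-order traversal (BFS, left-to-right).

Inorder:   [2, 3, 21, 22, 23, 24, 27, 28]
Postorder: [3, 22, 21, 24, 27, 23, 28, 2]
Algorithm: postorder visits root last, so walk postorder right-to-left;
each value is the root of the current inorder slice — split it at that
value, recurse on the right subtree first, then the left.
Recursive splits:
  root=2; inorder splits into left=[], right=[3, 21, 22, 23, 24, 27, 28]
  root=28; inorder splits into left=[3, 21, 22, 23, 24, 27], right=[]
  root=23; inorder splits into left=[3, 21, 22], right=[24, 27]
  root=27; inorder splits into left=[24], right=[]
  root=24; inorder splits into left=[], right=[]
  root=21; inorder splits into left=[3], right=[22]
  root=22; inorder splits into left=[], right=[]
  root=3; inorder splits into left=[], right=[]
Reconstructed level-order: [2, 28, 23, 21, 27, 3, 22, 24]


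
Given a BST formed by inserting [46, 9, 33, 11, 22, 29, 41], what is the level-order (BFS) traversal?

Tree insertion order: [46, 9, 33, 11, 22, 29, 41]
Tree (level-order array): [46, 9, None, None, 33, 11, 41, None, 22, None, None, None, 29]
BFS from the root, enqueuing left then right child of each popped node:
  queue [46] -> pop 46, enqueue [9], visited so far: [46]
  queue [9] -> pop 9, enqueue [33], visited so far: [46, 9]
  queue [33] -> pop 33, enqueue [11, 41], visited so far: [46, 9, 33]
  queue [11, 41] -> pop 11, enqueue [22], visited so far: [46, 9, 33, 11]
  queue [41, 22] -> pop 41, enqueue [none], visited so far: [46, 9, 33, 11, 41]
  queue [22] -> pop 22, enqueue [29], visited so far: [46, 9, 33, 11, 41, 22]
  queue [29] -> pop 29, enqueue [none], visited so far: [46, 9, 33, 11, 41, 22, 29]
Result: [46, 9, 33, 11, 41, 22, 29]


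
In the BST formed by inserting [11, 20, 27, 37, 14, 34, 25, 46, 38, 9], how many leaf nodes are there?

Tree built from: [11, 20, 27, 37, 14, 34, 25, 46, 38, 9]
Tree (level-order array): [11, 9, 20, None, None, 14, 27, None, None, 25, 37, None, None, 34, 46, None, None, 38]
Rule: A leaf has 0 children.
Per-node child counts:
  node 11: 2 child(ren)
  node 9: 0 child(ren)
  node 20: 2 child(ren)
  node 14: 0 child(ren)
  node 27: 2 child(ren)
  node 25: 0 child(ren)
  node 37: 2 child(ren)
  node 34: 0 child(ren)
  node 46: 1 child(ren)
  node 38: 0 child(ren)
Matching nodes: [9, 14, 25, 34, 38]
Count of leaf nodes: 5


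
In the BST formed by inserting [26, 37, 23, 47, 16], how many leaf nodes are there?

Tree built from: [26, 37, 23, 47, 16]
Tree (level-order array): [26, 23, 37, 16, None, None, 47]
Rule: A leaf has 0 children.
Per-node child counts:
  node 26: 2 child(ren)
  node 23: 1 child(ren)
  node 16: 0 child(ren)
  node 37: 1 child(ren)
  node 47: 0 child(ren)
Matching nodes: [16, 47]
Count of leaf nodes: 2


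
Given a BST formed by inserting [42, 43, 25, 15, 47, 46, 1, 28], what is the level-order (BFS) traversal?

Tree insertion order: [42, 43, 25, 15, 47, 46, 1, 28]
Tree (level-order array): [42, 25, 43, 15, 28, None, 47, 1, None, None, None, 46]
BFS from the root, enqueuing left then right child of each popped node:
  queue [42] -> pop 42, enqueue [25, 43], visited so far: [42]
  queue [25, 43] -> pop 25, enqueue [15, 28], visited so far: [42, 25]
  queue [43, 15, 28] -> pop 43, enqueue [47], visited so far: [42, 25, 43]
  queue [15, 28, 47] -> pop 15, enqueue [1], visited so far: [42, 25, 43, 15]
  queue [28, 47, 1] -> pop 28, enqueue [none], visited so far: [42, 25, 43, 15, 28]
  queue [47, 1] -> pop 47, enqueue [46], visited so far: [42, 25, 43, 15, 28, 47]
  queue [1, 46] -> pop 1, enqueue [none], visited so far: [42, 25, 43, 15, 28, 47, 1]
  queue [46] -> pop 46, enqueue [none], visited so far: [42, 25, 43, 15, 28, 47, 1, 46]
Result: [42, 25, 43, 15, 28, 47, 1, 46]


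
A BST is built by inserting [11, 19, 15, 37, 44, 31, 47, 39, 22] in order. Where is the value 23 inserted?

Starting tree (level order): [11, None, 19, 15, 37, None, None, 31, 44, 22, None, 39, 47]
Insertion path: 11 -> 19 -> 37 -> 31 -> 22
Result: insert 23 as right child of 22
Final tree (level order): [11, None, 19, 15, 37, None, None, 31, 44, 22, None, 39, 47, None, 23]


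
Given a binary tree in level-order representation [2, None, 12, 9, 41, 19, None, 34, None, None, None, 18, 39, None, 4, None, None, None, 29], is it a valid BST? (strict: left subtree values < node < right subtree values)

Level-order array: [2, None, 12, 9, 41, 19, None, 34, None, None, None, 18, 39, None, 4, None, None, None, 29]
Validate using subtree bounds (lo, hi): at each node, require lo < value < hi,
then recurse left with hi=value and right with lo=value.
Preorder trace (stopping at first violation):
  at node 2 with bounds (-inf, +inf): OK
  at node 12 with bounds (2, +inf): OK
  at node 9 with bounds (2, 12): OK
  at node 19 with bounds (2, 9): VIOLATION
Node 19 violates its bound: not (2 < 19 < 9).
Result: Not a valid BST


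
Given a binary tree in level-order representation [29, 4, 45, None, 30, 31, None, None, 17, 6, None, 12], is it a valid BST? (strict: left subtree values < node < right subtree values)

Level-order array: [29, 4, 45, None, 30, 31, None, None, 17, 6, None, 12]
Validate using subtree bounds (lo, hi): at each node, require lo < value < hi,
then recurse left with hi=value and right with lo=value.
Preorder trace (stopping at first violation):
  at node 29 with bounds (-inf, +inf): OK
  at node 4 with bounds (-inf, 29): OK
  at node 30 with bounds (4, 29): VIOLATION
Node 30 violates its bound: not (4 < 30 < 29).
Result: Not a valid BST


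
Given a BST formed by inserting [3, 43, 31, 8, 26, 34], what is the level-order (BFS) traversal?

Tree insertion order: [3, 43, 31, 8, 26, 34]
Tree (level-order array): [3, None, 43, 31, None, 8, 34, None, 26]
BFS from the root, enqueuing left then right child of each popped node:
  queue [3] -> pop 3, enqueue [43], visited so far: [3]
  queue [43] -> pop 43, enqueue [31], visited so far: [3, 43]
  queue [31] -> pop 31, enqueue [8, 34], visited so far: [3, 43, 31]
  queue [8, 34] -> pop 8, enqueue [26], visited so far: [3, 43, 31, 8]
  queue [34, 26] -> pop 34, enqueue [none], visited so far: [3, 43, 31, 8, 34]
  queue [26] -> pop 26, enqueue [none], visited so far: [3, 43, 31, 8, 34, 26]
Result: [3, 43, 31, 8, 34, 26]


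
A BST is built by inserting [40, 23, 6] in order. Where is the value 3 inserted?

Starting tree (level order): [40, 23, None, 6]
Insertion path: 40 -> 23 -> 6
Result: insert 3 as left child of 6
Final tree (level order): [40, 23, None, 6, None, 3]


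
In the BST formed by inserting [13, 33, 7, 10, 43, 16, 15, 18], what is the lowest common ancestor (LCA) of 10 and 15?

Tree insertion order: [13, 33, 7, 10, 43, 16, 15, 18]
Tree (level-order array): [13, 7, 33, None, 10, 16, 43, None, None, 15, 18]
In a BST, the LCA of p=10, q=15 is the first node v on the
root-to-leaf path with p <= v <= q (go left if both < v, right if both > v).
Walk from root:
  at 13: 10 <= 13 <= 15, this is the LCA
LCA = 13


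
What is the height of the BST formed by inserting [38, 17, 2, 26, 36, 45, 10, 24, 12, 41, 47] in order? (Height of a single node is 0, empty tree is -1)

Insertion order: [38, 17, 2, 26, 36, 45, 10, 24, 12, 41, 47]
Tree (level-order array): [38, 17, 45, 2, 26, 41, 47, None, 10, 24, 36, None, None, None, None, None, 12]
Compute height bottom-up (empty subtree = -1):
  height(12) = 1 + max(-1, -1) = 0
  height(10) = 1 + max(-1, 0) = 1
  height(2) = 1 + max(-1, 1) = 2
  height(24) = 1 + max(-1, -1) = 0
  height(36) = 1 + max(-1, -1) = 0
  height(26) = 1 + max(0, 0) = 1
  height(17) = 1 + max(2, 1) = 3
  height(41) = 1 + max(-1, -1) = 0
  height(47) = 1 + max(-1, -1) = 0
  height(45) = 1 + max(0, 0) = 1
  height(38) = 1 + max(3, 1) = 4
Height = 4


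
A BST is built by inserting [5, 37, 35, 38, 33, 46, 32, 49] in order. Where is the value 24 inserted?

Starting tree (level order): [5, None, 37, 35, 38, 33, None, None, 46, 32, None, None, 49]
Insertion path: 5 -> 37 -> 35 -> 33 -> 32
Result: insert 24 as left child of 32
Final tree (level order): [5, None, 37, 35, 38, 33, None, None, 46, 32, None, None, 49, 24]


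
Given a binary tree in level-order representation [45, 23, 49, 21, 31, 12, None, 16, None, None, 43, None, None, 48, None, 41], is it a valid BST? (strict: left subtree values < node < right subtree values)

Level-order array: [45, 23, 49, 21, 31, 12, None, 16, None, None, 43, None, None, 48, None, 41]
Validate using subtree bounds (lo, hi): at each node, require lo < value < hi,
then recurse left with hi=value and right with lo=value.
Preorder trace (stopping at first violation):
  at node 45 with bounds (-inf, +inf): OK
  at node 23 with bounds (-inf, 45): OK
  at node 21 with bounds (-inf, 23): OK
  at node 16 with bounds (-inf, 21): OK
  at node 48 with bounds (-inf, 16): VIOLATION
Node 48 violates its bound: not (-inf < 48 < 16).
Result: Not a valid BST


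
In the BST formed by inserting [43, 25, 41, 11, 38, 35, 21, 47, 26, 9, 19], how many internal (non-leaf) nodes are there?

Tree built from: [43, 25, 41, 11, 38, 35, 21, 47, 26, 9, 19]
Tree (level-order array): [43, 25, 47, 11, 41, None, None, 9, 21, 38, None, None, None, 19, None, 35, None, None, None, 26]
Rule: An internal node has at least one child.
Per-node child counts:
  node 43: 2 child(ren)
  node 25: 2 child(ren)
  node 11: 2 child(ren)
  node 9: 0 child(ren)
  node 21: 1 child(ren)
  node 19: 0 child(ren)
  node 41: 1 child(ren)
  node 38: 1 child(ren)
  node 35: 1 child(ren)
  node 26: 0 child(ren)
  node 47: 0 child(ren)
Matching nodes: [43, 25, 11, 21, 41, 38, 35]
Count of internal (non-leaf) nodes: 7


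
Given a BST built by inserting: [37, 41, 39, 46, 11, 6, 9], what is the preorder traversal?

Tree insertion order: [37, 41, 39, 46, 11, 6, 9]
Tree (level-order array): [37, 11, 41, 6, None, 39, 46, None, 9]
Preorder traversal: [37, 11, 6, 9, 41, 39, 46]


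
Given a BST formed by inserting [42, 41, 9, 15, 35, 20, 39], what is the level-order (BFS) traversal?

Tree insertion order: [42, 41, 9, 15, 35, 20, 39]
Tree (level-order array): [42, 41, None, 9, None, None, 15, None, 35, 20, 39]
BFS from the root, enqueuing left then right child of each popped node:
  queue [42] -> pop 42, enqueue [41], visited so far: [42]
  queue [41] -> pop 41, enqueue [9], visited so far: [42, 41]
  queue [9] -> pop 9, enqueue [15], visited so far: [42, 41, 9]
  queue [15] -> pop 15, enqueue [35], visited so far: [42, 41, 9, 15]
  queue [35] -> pop 35, enqueue [20, 39], visited so far: [42, 41, 9, 15, 35]
  queue [20, 39] -> pop 20, enqueue [none], visited so far: [42, 41, 9, 15, 35, 20]
  queue [39] -> pop 39, enqueue [none], visited so far: [42, 41, 9, 15, 35, 20, 39]
Result: [42, 41, 9, 15, 35, 20, 39]


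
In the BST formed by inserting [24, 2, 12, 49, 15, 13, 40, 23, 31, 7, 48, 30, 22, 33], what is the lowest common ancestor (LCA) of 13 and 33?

Tree insertion order: [24, 2, 12, 49, 15, 13, 40, 23, 31, 7, 48, 30, 22, 33]
Tree (level-order array): [24, 2, 49, None, 12, 40, None, 7, 15, 31, 48, None, None, 13, 23, 30, 33, None, None, None, None, 22]
In a BST, the LCA of p=13, q=33 is the first node v on the
root-to-leaf path with p <= v <= q (go left if both < v, right if both > v).
Walk from root:
  at 24: 13 <= 24 <= 33, this is the LCA
LCA = 24


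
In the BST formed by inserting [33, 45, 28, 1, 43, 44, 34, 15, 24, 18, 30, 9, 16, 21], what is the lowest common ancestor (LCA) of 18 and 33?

Tree insertion order: [33, 45, 28, 1, 43, 44, 34, 15, 24, 18, 30, 9, 16, 21]
Tree (level-order array): [33, 28, 45, 1, 30, 43, None, None, 15, None, None, 34, 44, 9, 24, None, None, None, None, None, None, 18, None, 16, 21]
In a BST, the LCA of p=18, q=33 is the first node v on the
root-to-leaf path with p <= v <= q (go left if both < v, right if both > v).
Walk from root:
  at 33: 18 <= 33 <= 33, this is the LCA
LCA = 33


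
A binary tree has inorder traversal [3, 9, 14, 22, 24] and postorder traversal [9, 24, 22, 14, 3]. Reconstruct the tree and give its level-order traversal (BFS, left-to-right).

Inorder:   [3, 9, 14, 22, 24]
Postorder: [9, 24, 22, 14, 3]
Algorithm: postorder visits root last, so walk postorder right-to-left;
each value is the root of the current inorder slice — split it at that
value, recurse on the right subtree first, then the left.
Recursive splits:
  root=3; inorder splits into left=[], right=[9, 14, 22, 24]
  root=14; inorder splits into left=[9], right=[22, 24]
  root=22; inorder splits into left=[], right=[24]
  root=24; inorder splits into left=[], right=[]
  root=9; inorder splits into left=[], right=[]
Reconstructed level-order: [3, 14, 9, 22, 24]


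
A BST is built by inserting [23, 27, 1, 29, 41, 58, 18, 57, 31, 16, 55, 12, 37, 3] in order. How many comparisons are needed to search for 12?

Search path for 12: 23 -> 1 -> 18 -> 16 -> 12
Found: True
Comparisons: 5


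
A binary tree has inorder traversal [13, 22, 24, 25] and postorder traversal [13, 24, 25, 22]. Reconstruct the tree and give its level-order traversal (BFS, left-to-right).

Inorder:   [13, 22, 24, 25]
Postorder: [13, 24, 25, 22]
Algorithm: postorder visits root last, so walk postorder right-to-left;
each value is the root of the current inorder slice — split it at that
value, recurse on the right subtree first, then the left.
Recursive splits:
  root=22; inorder splits into left=[13], right=[24, 25]
  root=25; inorder splits into left=[24], right=[]
  root=24; inorder splits into left=[], right=[]
  root=13; inorder splits into left=[], right=[]
Reconstructed level-order: [22, 13, 25, 24]


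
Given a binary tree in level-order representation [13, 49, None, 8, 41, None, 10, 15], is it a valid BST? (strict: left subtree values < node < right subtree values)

Level-order array: [13, 49, None, 8, 41, None, 10, 15]
Validate using subtree bounds (lo, hi): at each node, require lo < value < hi,
then recurse left with hi=value and right with lo=value.
Preorder trace (stopping at first violation):
  at node 13 with bounds (-inf, +inf): OK
  at node 49 with bounds (-inf, 13): VIOLATION
Node 49 violates its bound: not (-inf < 49 < 13).
Result: Not a valid BST


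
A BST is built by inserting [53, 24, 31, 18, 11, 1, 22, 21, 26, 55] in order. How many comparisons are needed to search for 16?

Search path for 16: 53 -> 24 -> 18 -> 11
Found: False
Comparisons: 4


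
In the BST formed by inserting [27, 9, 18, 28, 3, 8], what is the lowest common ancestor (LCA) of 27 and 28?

Tree insertion order: [27, 9, 18, 28, 3, 8]
Tree (level-order array): [27, 9, 28, 3, 18, None, None, None, 8]
In a BST, the LCA of p=27, q=28 is the first node v on the
root-to-leaf path with p <= v <= q (go left if both < v, right if both > v).
Walk from root:
  at 27: 27 <= 27 <= 28, this is the LCA
LCA = 27


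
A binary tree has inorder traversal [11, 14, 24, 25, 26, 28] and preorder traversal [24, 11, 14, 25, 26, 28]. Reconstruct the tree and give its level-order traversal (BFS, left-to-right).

Inorder:  [11, 14, 24, 25, 26, 28]
Preorder: [24, 11, 14, 25, 26, 28]
Algorithm: preorder visits root first, so consume preorder in order;
for each root, split the current inorder slice at that value into
left-subtree inorder and right-subtree inorder, then recurse.
Recursive splits:
  root=24; inorder splits into left=[11, 14], right=[25, 26, 28]
  root=11; inorder splits into left=[], right=[14]
  root=14; inorder splits into left=[], right=[]
  root=25; inorder splits into left=[], right=[26, 28]
  root=26; inorder splits into left=[], right=[28]
  root=28; inorder splits into left=[], right=[]
Reconstructed level-order: [24, 11, 25, 14, 26, 28]


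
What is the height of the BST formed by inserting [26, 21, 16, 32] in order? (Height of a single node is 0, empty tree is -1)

Insertion order: [26, 21, 16, 32]
Tree (level-order array): [26, 21, 32, 16]
Compute height bottom-up (empty subtree = -1):
  height(16) = 1 + max(-1, -1) = 0
  height(21) = 1 + max(0, -1) = 1
  height(32) = 1 + max(-1, -1) = 0
  height(26) = 1 + max(1, 0) = 2
Height = 2


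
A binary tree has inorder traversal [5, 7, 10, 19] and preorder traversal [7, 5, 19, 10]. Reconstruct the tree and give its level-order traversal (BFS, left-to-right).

Inorder:  [5, 7, 10, 19]
Preorder: [7, 5, 19, 10]
Algorithm: preorder visits root first, so consume preorder in order;
for each root, split the current inorder slice at that value into
left-subtree inorder and right-subtree inorder, then recurse.
Recursive splits:
  root=7; inorder splits into left=[5], right=[10, 19]
  root=5; inorder splits into left=[], right=[]
  root=19; inorder splits into left=[10], right=[]
  root=10; inorder splits into left=[], right=[]
Reconstructed level-order: [7, 5, 19, 10]


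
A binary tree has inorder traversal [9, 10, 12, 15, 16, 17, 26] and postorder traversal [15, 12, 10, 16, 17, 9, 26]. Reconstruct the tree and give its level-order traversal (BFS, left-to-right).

Inorder:   [9, 10, 12, 15, 16, 17, 26]
Postorder: [15, 12, 10, 16, 17, 9, 26]
Algorithm: postorder visits root last, so walk postorder right-to-left;
each value is the root of the current inorder slice — split it at that
value, recurse on the right subtree first, then the left.
Recursive splits:
  root=26; inorder splits into left=[9, 10, 12, 15, 16, 17], right=[]
  root=9; inorder splits into left=[], right=[10, 12, 15, 16, 17]
  root=17; inorder splits into left=[10, 12, 15, 16], right=[]
  root=16; inorder splits into left=[10, 12, 15], right=[]
  root=10; inorder splits into left=[], right=[12, 15]
  root=12; inorder splits into left=[], right=[15]
  root=15; inorder splits into left=[], right=[]
Reconstructed level-order: [26, 9, 17, 16, 10, 12, 15]


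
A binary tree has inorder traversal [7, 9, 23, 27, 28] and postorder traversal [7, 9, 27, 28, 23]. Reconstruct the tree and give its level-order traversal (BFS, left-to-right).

Inorder:   [7, 9, 23, 27, 28]
Postorder: [7, 9, 27, 28, 23]
Algorithm: postorder visits root last, so walk postorder right-to-left;
each value is the root of the current inorder slice — split it at that
value, recurse on the right subtree first, then the left.
Recursive splits:
  root=23; inorder splits into left=[7, 9], right=[27, 28]
  root=28; inorder splits into left=[27], right=[]
  root=27; inorder splits into left=[], right=[]
  root=9; inorder splits into left=[7], right=[]
  root=7; inorder splits into left=[], right=[]
Reconstructed level-order: [23, 9, 28, 7, 27]


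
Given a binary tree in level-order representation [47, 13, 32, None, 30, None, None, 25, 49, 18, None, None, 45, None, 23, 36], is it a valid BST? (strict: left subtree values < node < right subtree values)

Level-order array: [47, 13, 32, None, 30, None, None, 25, 49, 18, None, None, 45, None, 23, 36]
Validate using subtree bounds (lo, hi): at each node, require lo < value < hi,
then recurse left with hi=value and right with lo=value.
Preorder trace (stopping at first violation):
  at node 47 with bounds (-inf, +inf): OK
  at node 13 with bounds (-inf, 47): OK
  at node 30 with bounds (13, 47): OK
  at node 25 with bounds (13, 30): OK
  at node 18 with bounds (13, 25): OK
  at node 23 with bounds (18, 25): OK
  at node 49 with bounds (30, 47): VIOLATION
Node 49 violates its bound: not (30 < 49 < 47).
Result: Not a valid BST


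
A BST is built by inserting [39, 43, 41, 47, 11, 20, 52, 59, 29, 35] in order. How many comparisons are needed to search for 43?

Search path for 43: 39 -> 43
Found: True
Comparisons: 2


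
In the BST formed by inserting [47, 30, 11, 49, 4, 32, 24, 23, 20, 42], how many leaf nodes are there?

Tree built from: [47, 30, 11, 49, 4, 32, 24, 23, 20, 42]
Tree (level-order array): [47, 30, 49, 11, 32, None, None, 4, 24, None, 42, None, None, 23, None, None, None, 20]
Rule: A leaf has 0 children.
Per-node child counts:
  node 47: 2 child(ren)
  node 30: 2 child(ren)
  node 11: 2 child(ren)
  node 4: 0 child(ren)
  node 24: 1 child(ren)
  node 23: 1 child(ren)
  node 20: 0 child(ren)
  node 32: 1 child(ren)
  node 42: 0 child(ren)
  node 49: 0 child(ren)
Matching nodes: [4, 20, 42, 49]
Count of leaf nodes: 4


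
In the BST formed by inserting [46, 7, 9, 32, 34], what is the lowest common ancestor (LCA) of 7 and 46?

Tree insertion order: [46, 7, 9, 32, 34]
Tree (level-order array): [46, 7, None, None, 9, None, 32, None, 34]
In a BST, the LCA of p=7, q=46 is the first node v on the
root-to-leaf path with p <= v <= q (go left if both < v, right if both > v).
Walk from root:
  at 46: 7 <= 46 <= 46, this is the LCA
LCA = 46


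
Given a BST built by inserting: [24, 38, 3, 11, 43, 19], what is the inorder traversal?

Tree insertion order: [24, 38, 3, 11, 43, 19]
Tree (level-order array): [24, 3, 38, None, 11, None, 43, None, 19]
Inorder traversal: [3, 11, 19, 24, 38, 43]


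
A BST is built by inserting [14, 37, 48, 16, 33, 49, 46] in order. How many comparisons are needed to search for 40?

Search path for 40: 14 -> 37 -> 48 -> 46
Found: False
Comparisons: 4


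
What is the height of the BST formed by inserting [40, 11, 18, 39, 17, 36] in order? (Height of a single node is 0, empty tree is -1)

Insertion order: [40, 11, 18, 39, 17, 36]
Tree (level-order array): [40, 11, None, None, 18, 17, 39, None, None, 36]
Compute height bottom-up (empty subtree = -1):
  height(17) = 1 + max(-1, -1) = 0
  height(36) = 1 + max(-1, -1) = 0
  height(39) = 1 + max(0, -1) = 1
  height(18) = 1 + max(0, 1) = 2
  height(11) = 1 + max(-1, 2) = 3
  height(40) = 1 + max(3, -1) = 4
Height = 4


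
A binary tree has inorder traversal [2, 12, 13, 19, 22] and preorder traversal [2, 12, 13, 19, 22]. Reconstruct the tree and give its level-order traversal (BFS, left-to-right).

Inorder:  [2, 12, 13, 19, 22]
Preorder: [2, 12, 13, 19, 22]
Algorithm: preorder visits root first, so consume preorder in order;
for each root, split the current inorder slice at that value into
left-subtree inorder and right-subtree inorder, then recurse.
Recursive splits:
  root=2; inorder splits into left=[], right=[12, 13, 19, 22]
  root=12; inorder splits into left=[], right=[13, 19, 22]
  root=13; inorder splits into left=[], right=[19, 22]
  root=19; inorder splits into left=[], right=[22]
  root=22; inorder splits into left=[], right=[]
Reconstructed level-order: [2, 12, 13, 19, 22]


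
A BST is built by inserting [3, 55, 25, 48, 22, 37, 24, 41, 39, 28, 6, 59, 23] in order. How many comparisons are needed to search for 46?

Search path for 46: 3 -> 55 -> 25 -> 48 -> 37 -> 41
Found: False
Comparisons: 6


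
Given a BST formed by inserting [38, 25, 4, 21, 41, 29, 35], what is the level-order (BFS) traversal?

Tree insertion order: [38, 25, 4, 21, 41, 29, 35]
Tree (level-order array): [38, 25, 41, 4, 29, None, None, None, 21, None, 35]
BFS from the root, enqueuing left then right child of each popped node:
  queue [38] -> pop 38, enqueue [25, 41], visited so far: [38]
  queue [25, 41] -> pop 25, enqueue [4, 29], visited so far: [38, 25]
  queue [41, 4, 29] -> pop 41, enqueue [none], visited so far: [38, 25, 41]
  queue [4, 29] -> pop 4, enqueue [21], visited so far: [38, 25, 41, 4]
  queue [29, 21] -> pop 29, enqueue [35], visited so far: [38, 25, 41, 4, 29]
  queue [21, 35] -> pop 21, enqueue [none], visited so far: [38, 25, 41, 4, 29, 21]
  queue [35] -> pop 35, enqueue [none], visited so far: [38, 25, 41, 4, 29, 21, 35]
Result: [38, 25, 41, 4, 29, 21, 35]


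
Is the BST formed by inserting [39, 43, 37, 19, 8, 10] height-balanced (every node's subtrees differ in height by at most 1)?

Tree (level-order array): [39, 37, 43, 19, None, None, None, 8, None, None, 10]
Definition: a tree is height-balanced if, at every node, |h(left) - h(right)| <= 1 (empty subtree has height -1).
Bottom-up per-node check:
  node 10: h_left=-1, h_right=-1, diff=0 [OK], height=0
  node 8: h_left=-1, h_right=0, diff=1 [OK], height=1
  node 19: h_left=1, h_right=-1, diff=2 [FAIL (|1--1|=2 > 1)], height=2
  node 37: h_left=2, h_right=-1, diff=3 [FAIL (|2--1|=3 > 1)], height=3
  node 43: h_left=-1, h_right=-1, diff=0 [OK], height=0
  node 39: h_left=3, h_right=0, diff=3 [FAIL (|3-0|=3 > 1)], height=4
Node 19 violates the condition: |1 - -1| = 2 > 1.
Result: Not balanced


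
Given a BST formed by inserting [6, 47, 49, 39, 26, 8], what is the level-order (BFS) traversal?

Tree insertion order: [6, 47, 49, 39, 26, 8]
Tree (level-order array): [6, None, 47, 39, 49, 26, None, None, None, 8]
BFS from the root, enqueuing left then right child of each popped node:
  queue [6] -> pop 6, enqueue [47], visited so far: [6]
  queue [47] -> pop 47, enqueue [39, 49], visited so far: [6, 47]
  queue [39, 49] -> pop 39, enqueue [26], visited so far: [6, 47, 39]
  queue [49, 26] -> pop 49, enqueue [none], visited so far: [6, 47, 39, 49]
  queue [26] -> pop 26, enqueue [8], visited so far: [6, 47, 39, 49, 26]
  queue [8] -> pop 8, enqueue [none], visited so far: [6, 47, 39, 49, 26, 8]
Result: [6, 47, 39, 49, 26, 8]


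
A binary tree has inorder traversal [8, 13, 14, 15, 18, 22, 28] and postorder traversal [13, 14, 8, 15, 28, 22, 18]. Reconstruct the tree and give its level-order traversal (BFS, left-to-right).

Inorder:   [8, 13, 14, 15, 18, 22, 28]
Postorder: [13, 14, 8, 15, 28, 22, 18]
Algorithm: postorder visits root last, so walk postorder right-to-left;
each value is the root of the current inorder slice — split it at that
value, recurse on the right subtree first, then the left.
Recursive splits:
  root=18; inorder splits into left=[8, 13, 14, 15], right=[22, 28]
  root=22; inorder splits into left=[], right=[28]
  root=28; inorder splits into left=[], right=[]
  root=15; inorder splits into left=[8, 13, 14], right=[]
  root=8; inorder splits into left=[], right=[13, 14]
  root=14; inorder splits into left=[13], right=[]
  root=13; inorder splits into left=[], right=[]
Reconstructed level-order: [18, 15, 22, 8, 28, 14, 13]


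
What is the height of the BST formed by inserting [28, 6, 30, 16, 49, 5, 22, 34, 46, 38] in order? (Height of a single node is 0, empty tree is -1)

Insertion order: [28, 6, 30, 16, 49, 5, 22, 34, 46, 38]
Tree (level-order array): [28, 6, 30, 5, 16, None, 49, None, None, None, 22, 34, None, None, None, None, 46, 38]
Compute height bottom-up (empty subtree = -1):
  height(5) = 1 + max(-1, -1) = 0
  height(22) = 1 + max(-1, -1) = 0
  height(16) = 1 + max(-1, 0) = 1
  height(6) = 1 + max(0, 1) = 2
  height(38) = 1 + max(-1, -1) = 0
  height(46) = 1 + max(0, -1) = 1
  height(34) = 1 + max(-1, 1) = 2
  height(49) = 1 + max(2, -1) = 3
  height(30) = 1 + max(-1, 3) = 4
  height(28) = 1 + max(2, 4) = 5
Height = 5


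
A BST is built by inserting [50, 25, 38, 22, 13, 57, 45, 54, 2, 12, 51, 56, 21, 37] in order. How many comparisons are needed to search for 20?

Search path for 20: 50 -> 25 -> 22 -> 13 -> 21
Found: False
Comparisons: 5


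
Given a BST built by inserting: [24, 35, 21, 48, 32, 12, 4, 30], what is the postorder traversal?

Tree insertion order: [24, 35, 21, 48, 32, 12, 4, 30]
Tree (level-order array): [24, 21, 35, 12, None, 32, 48, 4, None, 30]
Postorder traversal: [4, 12, 21, 30, 32, 48, 35, 24]


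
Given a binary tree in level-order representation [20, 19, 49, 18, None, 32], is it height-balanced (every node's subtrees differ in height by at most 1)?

Tree (level-order array): [20, 19, 49, 18, None, 32]
Definition: a tree is height-balanced if, at every node, |h(left) - h(right)| <= 1 (empty subtree has height -1).
Bottom-up per-node check:
  node 18: h_left=-1, h_right=-1, diff=0 [OK], height=0
  node 19: h_left=0, h_right=-1, diff=1 [OK], height=1
  node 32: h_left=-1, h_right=-1, diff=0 [OK], height=0
  node 49: h_left=0, h_right=-1, diff=1 [OK], height=1
  node 20: h_left=1, h_right=1, diff=0 [OK], height=2
All nodes satisfy the balance condition.
Result: Balanced


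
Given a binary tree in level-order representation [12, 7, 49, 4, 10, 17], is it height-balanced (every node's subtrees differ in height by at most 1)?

Tree (level-order array): [12, 7, 49, 4, 10, 17]
Definition: a tree is height-balanced if, at every node, |h(left) - h(right)| <= 1 (empty subtree has height -1).
Bottom-up per-node check:
  node 4: h_left=-1, h_right=-1, diff=0 [OK], height=0
  node 10: h_left=-1, h_right=-1, diff=0 [OK], height=0
  node 7: h_left=0, h_right=0, diff=0 [OK], height=1
  node 17: h_left=-1, h_right=-1, diff=0 [OK], height=0
  node 49: h_left=0, h_right=-1, diff=1 [OK], height=1
  node 12: h_left=1, h_right=1, diff=0 [OK], height=2
All nodes satisfy the balance condition.
Result: Balanced


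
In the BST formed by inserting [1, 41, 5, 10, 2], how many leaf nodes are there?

Tree built from: [1, 41, 5, 10, 2]
Tree (level-order array): [1, None, 41, 5, None, 2, 10]
Rule: A leaf has 0 children.
Per-node child counts:
  node 1: 1 child(ren)
  node 41: 1 child(ren)
  node 5: 2 child(ren)
  node 2: 0 child(ren)
  node 10: 0 child(ren)
Matching nodes: [2, 10]
Count of leaf nodes: 2


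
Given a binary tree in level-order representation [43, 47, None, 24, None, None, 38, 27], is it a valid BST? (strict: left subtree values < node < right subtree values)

Level-order array: [43, 47, None, 24, None, None, 38, 27]
Validate using subtree bounds (lo, hi): at each node, require lo < value < hi,
then recurse left with hi=value and right with lo=value.
Preorder trace (stopping at first violation):
  at node 43 with bounds (-inf, +inf): OK
  at node 47 with bounds (-inf, 43): VIOLATION
Node 47 violates its bound: not (-inf < 47 < 43).
Result: Not a valid BST


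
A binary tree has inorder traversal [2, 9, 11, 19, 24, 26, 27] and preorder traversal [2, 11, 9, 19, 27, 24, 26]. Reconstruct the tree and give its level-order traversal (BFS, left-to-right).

Inorder:  [2, 9, 11, 19, 24, 26, 27]
Preorder: [2, 11, 9, 19, 27, 24, 26]
Algorithm: preorder visits root first, so consume preorder in order;
for each root, split the current inorder slice at that value into
left-subtree inorder and right-subtree inorder, then recurse.
Recursive splits:
  root=2; inorder splits into left=[], right=[9, 11, 19, 24, 26, 27]
  root=11; inorder splits into left=[9], right=[19, 24, 26, 27]
  root=9; inorder splits into left=[], right=[]
  root=19; inorder splits into left=[], right=[24, 26, 27]
  root=27; inorder splits into left=[24, 26], right=[]
  root=24; inorder splits into left=[], right=[26]
  root=26; inorder splits into left=[], right=[]
Reconstructed level-order: [2, 11, 9, 19, 27, 24, 26]


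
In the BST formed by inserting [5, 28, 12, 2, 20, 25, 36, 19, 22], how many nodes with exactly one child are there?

Tree built from: [5, 28, 12, 2, 20, 25, 36, 19, 22]
Tree (level-order array): [5, 2, 28, None, None, 12, 36, None, 20, None, None, 19, 25, None, None, 22]
Rule: These are nodes with exactly 1 non-null child.
Per-node child counts:
  node 5: 2 child(ren)
  node 2: 0 child(ren)
  node 28: 2 child(ren)
  node 12: 1 child(ren)
  node 20: 2 child(ren)
  node 19: 0 child(ren)
  node 25: 1 child(ren)
  node 22: 0 child(ren)
  node 36: 0 child(ren)
Matching nodes: [12, 25]
Count of nodes with exactly one child: 2


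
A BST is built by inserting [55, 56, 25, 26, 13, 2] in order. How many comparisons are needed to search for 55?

Search path for 55: 55
Found: True
Comparisons: 1


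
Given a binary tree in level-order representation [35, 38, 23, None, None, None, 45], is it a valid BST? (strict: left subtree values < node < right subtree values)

Level-order array: [35, 38, 23, None, None, None, 45]
Validate using subtree bounds (lo, hi): at each node, require lo < value < hi,
then recurse left with hi=value and right with lo=value.
Preorder trace (stopping at first violation):
  at node 35 with bounds (-inf, +inf): OK
  at node 38 with bounds (-inf, 35): VIOLATION
Node 38 violates its bound: not (-inf < 38 < 35).
Result: Not a valid BST


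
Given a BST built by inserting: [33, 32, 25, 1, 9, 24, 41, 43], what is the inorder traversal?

Tree insertion order: [33, 32, 25, 1, 9, 24, 41, 43]
Tree (level-order array): [33, 32, 41, 25, None, None, 43, 1, None, None, None, None, 9, None, 24]
Inorder traversal: [1, 9, 24, 25, 32, 33, 41, 43]


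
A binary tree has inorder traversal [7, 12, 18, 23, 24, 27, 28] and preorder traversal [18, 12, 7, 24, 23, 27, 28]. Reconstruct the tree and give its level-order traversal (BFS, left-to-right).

Inorder:  [7, 12, 18, 23, 24, 27, 28]
Preorder: [18, 12, 7, 24, 23, 27, 28]
Algorithm: preorder visits root first, so consume preorder in order;
for each root, split the current inorder slice at that value into
left-subtree inorder and right-subtree inorder, then recurse.
Recursive splits:
  root=18; inorder splits into left=[7, 12], right=[23, 24, 27, 28]
  root=12; inorder splits into left=[7], right=[]
  root=7; inorder splits into left=[], right=[]
  root=24; inorder splits into left=[23], right=[27, 28]
  root=23; inorder splits into left=[], right=[]
  root=27; inorder splits into left=[], right=[28]
  root=28; inorder splits into left=[], right=[]
Reconstructed level-order: [18, 12, 24, 7, 23, 27, 28]
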